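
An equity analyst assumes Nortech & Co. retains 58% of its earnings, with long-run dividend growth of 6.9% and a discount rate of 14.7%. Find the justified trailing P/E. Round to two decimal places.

5.76

Payout ratio b = 1 − 0.58 = 0.42.
Justified trailing P/E = b(1+g)/(r−g) = 0.42×(1+0.069)/(0.147−0.069) = 5.7562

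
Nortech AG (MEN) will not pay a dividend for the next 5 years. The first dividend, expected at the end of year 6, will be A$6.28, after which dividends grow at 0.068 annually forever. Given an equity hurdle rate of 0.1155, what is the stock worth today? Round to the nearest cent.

Deferred-dividend DDM. At t=5 the remaining stream is a growing perpetuity with first payment D_6 = 6.28.
V_5 = D_6/(r−g) = 6.28/(0.1155−0.068) = 132.2105
P₀ = V_5/(1+r)^5 = 132.2105/(1+0.1155)^5 = 76.5452

A$76.55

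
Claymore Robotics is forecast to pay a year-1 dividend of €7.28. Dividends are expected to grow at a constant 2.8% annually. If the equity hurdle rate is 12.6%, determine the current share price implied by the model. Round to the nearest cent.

Gordon growth model: P₀ = D₁/(r − g), with D₁ = 7.28 given directly.
P₀ = 7.2800 / (0.126 − 0.028) = 7.2800 / 0.098 = 74.2857

€74.29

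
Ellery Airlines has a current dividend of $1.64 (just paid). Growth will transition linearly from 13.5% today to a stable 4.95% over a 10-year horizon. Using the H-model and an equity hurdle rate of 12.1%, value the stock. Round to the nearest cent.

H-model: P₀ = D₀[(1+g_L) + H(g_S−g_L)]/(r−g_L), with H = 10/2 = 5.
P₀ = 1.64 × [(1+0.0495) + 5×(0.135−0.0495)] / (0.121−0.0495)
   = 1.64 × 1.4770 / 0.0715 = 33.8780

$33.88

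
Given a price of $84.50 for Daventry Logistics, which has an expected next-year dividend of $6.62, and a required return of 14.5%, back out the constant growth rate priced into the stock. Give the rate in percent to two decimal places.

6.67%

From P₀ = D₁/(r − g), the implied growth is g = r − D₁/P₀.
g = 0.145 − 6.62/84.50 = 0.145 − 0.07834 = 0.06666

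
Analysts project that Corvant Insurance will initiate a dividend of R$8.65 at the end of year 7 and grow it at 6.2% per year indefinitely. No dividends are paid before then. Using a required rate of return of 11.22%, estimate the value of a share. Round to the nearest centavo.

Deferred-dividend DDM. At t=6 the remaining stream is a growing perpetuity with first payment D_7 = 8.65.
V_6 = D_7/(r−g) = 8.65/(0.1122−0.062) = 172.3108
P₀ = V_6/(1+r)^6 = 172.3108/(1+0.1122)^6 = 91.0364

R$91.04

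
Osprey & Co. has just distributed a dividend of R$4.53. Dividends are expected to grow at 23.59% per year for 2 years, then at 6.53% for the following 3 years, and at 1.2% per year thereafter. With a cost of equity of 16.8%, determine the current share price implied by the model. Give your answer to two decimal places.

R$47.52

Three-stage DDM. Project D₁…D_5; terminal Gordon value at t=5 with g = 0.012; discount at r = 0.168.
D_1 = 5.5986
D_2 = 6.9193
D_3 = 7.3712
D_4 = 7.8525
D_5 = 8.3653
TV_5 = 8.4657/(0.168−0.012) = 54.2671
P₀ = Σ Dₜ/(1+r)ᵗ + TV_5/(1+r)^5 = 47.5234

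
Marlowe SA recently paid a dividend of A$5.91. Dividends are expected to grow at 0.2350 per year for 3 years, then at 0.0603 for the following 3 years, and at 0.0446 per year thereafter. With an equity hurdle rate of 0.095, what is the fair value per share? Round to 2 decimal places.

Three-stage DDM. Project D₁…D_6; terminal Gordon value at t=6 with g = 0.0446; discount at r = 0.095.
D_1 = 7.2988
D_2 = 9.0141
D_3 = 11.1324
D_4 = 11.8037
D_5 = 12.5154
D_6 = 13.2701
TV_6 = 13.8620/(0.095−0.0446) = 275.0389
P₀ = Σ Dₜ/(1+r)ᵗ + TV_6/(1+r)^6 = 206.0758

A$206.08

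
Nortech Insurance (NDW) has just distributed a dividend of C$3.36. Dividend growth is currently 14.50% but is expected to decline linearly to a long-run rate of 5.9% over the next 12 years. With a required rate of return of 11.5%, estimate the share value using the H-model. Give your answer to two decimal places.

C$94.50

H-model: P₀ = D₀[(1+g_L) + H(g_S−g_L)]/(r−g_L), with H = 12/2 = 6.
P₀ = 3.36 × [(1+0.059) + 6×(0.145−0.059)] / (0.115−0.059)
   = 3.36 × 1.5750 / 0.056 = 94.5000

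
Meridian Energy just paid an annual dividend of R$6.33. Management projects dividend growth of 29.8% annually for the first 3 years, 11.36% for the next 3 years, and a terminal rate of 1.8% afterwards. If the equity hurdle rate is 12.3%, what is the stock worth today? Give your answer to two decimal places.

R$146.79

Three-stage DDM. Project D₁…D_6; terminal Gordon value at t=6 with g = 0.018; discount at r = 0.123.
D_1 = 8.2163
D_2 = 10.6648
D_3 = 13.8429
D_4 = 15.4155
D_5 = 17.1667
D_6 = 19.1168
TV_6 = 19.4609/(0.123−0.018) = 185.3420
P₀ = Σ Dₜ/(1+r)ᵗ + TV_6/(1+r)^6 = 146.7873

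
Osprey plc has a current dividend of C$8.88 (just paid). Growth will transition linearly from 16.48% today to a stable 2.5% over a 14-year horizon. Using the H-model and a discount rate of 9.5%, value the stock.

H-model: P₀ = D₀[(1+g_L) + H(g_S−g_L)]/(r−g_L), with H = 14/2 = 7.
P₀ = 8.88 × [(1+0.025) + 7×(0.1648−0.025)] / (0.095−0.025)
   = 8.88 × 2.0036 / 0.07 = 254.1710

C$254.17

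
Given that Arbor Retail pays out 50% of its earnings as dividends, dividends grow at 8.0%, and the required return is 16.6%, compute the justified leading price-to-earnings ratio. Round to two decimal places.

5.81

Justified leading P/E = b/(r−g) = 0.50/(0.166−0.08) = 5.8140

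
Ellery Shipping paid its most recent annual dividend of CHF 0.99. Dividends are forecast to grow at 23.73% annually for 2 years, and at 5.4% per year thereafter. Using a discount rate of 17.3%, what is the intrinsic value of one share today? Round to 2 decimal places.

CHF 11.90

Two-stage DDM. Project D₁…D_2 at 0.2373, terminal growth 0.054, discount at r = 0.173.
D_1 = 1.2249
D_2 = 1.5156
Terminal value at t=2: TV = D_3/(r−g) = 1.5974/(0.173−0.054) = 13.4239
P₀ = 1.2249/(1+0.173)^1 + 1.5156/(1+0.173)^2 + 13.4239/(1+0.173)^2 = 11.9020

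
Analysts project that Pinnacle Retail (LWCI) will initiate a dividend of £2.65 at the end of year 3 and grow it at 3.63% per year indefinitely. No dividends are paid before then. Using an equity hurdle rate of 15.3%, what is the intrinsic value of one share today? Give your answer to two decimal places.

Deferred-dividend DDM. At t=2 the remaining stream is a growing perpetuity with first payment D_3 = 2.65.
V_2 = D_3/(r−g) = 2.65/(0.153−0.0363) = 22.7078
P₀ = V_2/(1+r)^2 = 22.7078/(1+0.153)^2 = 17.0811

£17.08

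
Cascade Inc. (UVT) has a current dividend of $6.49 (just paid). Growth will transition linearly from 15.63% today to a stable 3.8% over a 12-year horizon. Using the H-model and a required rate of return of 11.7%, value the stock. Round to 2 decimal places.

H-model: P₀ = D₀[(1+g_L) + H(g_S−g_L)]/(r−g_L), with H = 12/2 = 6.
P₀ = 6.49 × [(1+0.038) + 6×(0.1563−0.038)] / (0.117−0.038)
   = 6.49 × 1.7478 / 0.079 = 143.5851

$143.59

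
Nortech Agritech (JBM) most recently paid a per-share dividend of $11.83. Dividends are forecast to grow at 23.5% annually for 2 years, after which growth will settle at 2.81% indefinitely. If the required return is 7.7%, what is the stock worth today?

Two-stage DDM. Project D₁…D_2 at 0.235, terminal growth 0.0281, discount at r = 0.077.
D_1 = 14.6100
D_2 = 18.0434
Terminal value at t=2: TV = D_3/(r−g) = 18.5504/(0.077−0.0281) = 379.3544
P₀ = 14.6100/(1+0.077)^1 + 18.0434/(1+0.077)^2 + 379.3544/(1+0.077)^2 = 356.1708

$356.17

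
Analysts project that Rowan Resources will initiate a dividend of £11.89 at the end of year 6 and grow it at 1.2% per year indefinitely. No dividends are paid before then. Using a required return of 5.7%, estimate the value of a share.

£200.26

Deferred-dividend DDM. At t=5 the remaining stream is a growing perpetuity with first payment D_6 = 11.89.
V_5 = D_6/(r−g) = 11.89/(0.057−0.012) = 264.2222
P₀ = V_5/(1+r)^5 = 264.2222/(1+0.057)^5 = 200.2601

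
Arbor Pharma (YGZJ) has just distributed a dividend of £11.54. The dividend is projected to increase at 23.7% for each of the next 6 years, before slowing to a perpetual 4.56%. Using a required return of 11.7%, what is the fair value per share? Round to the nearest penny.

Two-stage DDM. Project D₁…D_6 at 0.237, terminal growth 0.0456, discount at r = 0.117.
D_1 = 14.2750
D_2 = 17.6582
D_3 = 21.8431
D_4 = 27.0200
D_5 = 33.4237
D_6 = 41.3451
Terminal value at t=6: TV = D_7/(r−g) = 43.2304/(0.117−0.0456) = 605.4682
P₀ = 14.2750/(1+0.117)^1 + 17.6582/(1+0.117)^2 + 21.8431/(1+0.117)^3 + 27.0200/(1+0.117)^4 + 33.4237/(1+0.117)^5 + 41.3451/(1+0.117)^6 + 605.4682/(1+0.117)^6 = 412.1960

£412.20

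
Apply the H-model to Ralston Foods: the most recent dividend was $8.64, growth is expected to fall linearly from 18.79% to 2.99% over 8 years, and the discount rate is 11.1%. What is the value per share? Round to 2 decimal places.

H-model: P₀ = D₀[(1+g_L) + H(g_S−g_L)]/(r−g_L), with H = 8/2 = 4.
P₀ = 8.64 × [(1+0.0299) + 4×(0.1879−0.0299)] / (0.111−0.0299)
   = 8.64 × 1.6619 / 0.0811 = 177.0508

$177.05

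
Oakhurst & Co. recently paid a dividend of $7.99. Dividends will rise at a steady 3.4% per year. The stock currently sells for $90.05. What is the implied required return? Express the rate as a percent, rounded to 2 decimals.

12.57%

Rearranging the constant-growth DDM: r = D₁/P₀ + g.
D₁ = 7.99 × (1 + 0.034) = 8.2617.
r = 8.2617 / 90.05 + 0.034 = 0.09175 + 0.034 = 0.12575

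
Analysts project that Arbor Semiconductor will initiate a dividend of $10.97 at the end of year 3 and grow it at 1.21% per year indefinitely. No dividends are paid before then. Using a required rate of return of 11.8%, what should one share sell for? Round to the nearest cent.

Deferred-dividend DDM. At t=2 the remaining stream is a growing perpetuity with first payment D_3 = 10.97.
V_2 = D_3/(r−g) = 10.97/(0.118−0.0121) = 103.5883
P₀ = V_2/(1+r)^2 = 103.5883/(1+0.118)^2 = 82.8757

$82.88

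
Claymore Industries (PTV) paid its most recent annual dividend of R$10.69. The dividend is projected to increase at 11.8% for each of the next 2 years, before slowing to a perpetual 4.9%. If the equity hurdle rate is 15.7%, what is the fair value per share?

Two-stage DDM. Project D₁…D_2 at 0.118, terminal growth 0.049, discount at r = 0.157.
D_1 = 11.9514
D_2 = 13.3617
Terminal value at t=2: TV = D_3/(r−g) = 14.0164/(0.157−0.049) = 129.7816
P₀ = 11.9514/(1+0.157)^1 + 13.3617/(1+0.157)^2 + 129.7816/(1+0.157)^2 = 117.2608

R$117.26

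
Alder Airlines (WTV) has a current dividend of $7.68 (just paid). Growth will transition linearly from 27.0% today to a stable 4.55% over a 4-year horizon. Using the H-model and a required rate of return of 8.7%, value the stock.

$276.57

H-model: P₀ = D₀[(1+g_L) + H(g_S−g_L)]/(r−g_L), with H = 4/2 = 2.
P₀ = 7.68 × [(1+0.0455) + 2×(0.27−0.0455)] / (0.087−0.0455)
   = 7.68 × 1.4945 / 0.0415 = 276.5725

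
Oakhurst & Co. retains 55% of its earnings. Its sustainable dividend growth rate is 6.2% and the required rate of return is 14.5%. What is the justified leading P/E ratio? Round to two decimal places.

Payout ratio b = 1 − 0.55 = 0.45.
Justified leading P/E = b/(r−g) = 0.45/(0.145−0.062) = 5.4217

5.42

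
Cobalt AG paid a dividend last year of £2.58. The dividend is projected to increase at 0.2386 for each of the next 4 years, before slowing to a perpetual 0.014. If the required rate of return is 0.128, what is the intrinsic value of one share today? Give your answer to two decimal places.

Two-stage DDM. Project D₁…D_4 at 0.2386, terminal growth 0.014, discount at r = 0.128.
D_1 = 3.1956
D_2 = 3.9581
D_3 = 4.9024
D_4 = 6.0722
Terminal value at t=4: TV = D_5/(r−g) = 6.1572/(0.128−0.014) = 54.0104
P₀ = 3.1956/(1+0.128)^1 + 3.9581/(1+0.128)^2 + 4.9024/(1+0.128)^3 + 6.0722/(1+0.128)^4 + 54.0104/(1+0.128)^4 = 46.4712

£46.47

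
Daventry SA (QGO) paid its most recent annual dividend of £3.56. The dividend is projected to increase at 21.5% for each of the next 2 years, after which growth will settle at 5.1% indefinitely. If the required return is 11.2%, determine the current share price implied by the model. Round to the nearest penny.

£81.37

Two-stage DDM. Project D₁…D_2 at 0.215, terminal growth 0.051, discount at r = 0.112.
D_1 = 4.3254
D_2 = 5.2554
Terminal value at t=2: TV = D_3/(r−g) = 5.5234/(0.112−0.051) = 90.5473
P₀ = 4.3254/(1+0.112)^1 + 5.2554/(1+0.112)^2 + 90.5473/(1+0.112)^2 = 81.3659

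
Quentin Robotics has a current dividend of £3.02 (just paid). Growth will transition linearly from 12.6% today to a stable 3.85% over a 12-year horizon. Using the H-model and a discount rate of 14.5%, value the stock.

H-model: P₀ = D₀[(1+g_L) + H(g_S−g_L)]/(r−g_L), with H = 12/2 = 6.
P₀ = 3.02 × [(1+0.0385) + 6×(0.126−0.0385)] / (0.145−0.0385)
   = 3.02 × 1.5635 / 0.1065 = 44.3359

£44.34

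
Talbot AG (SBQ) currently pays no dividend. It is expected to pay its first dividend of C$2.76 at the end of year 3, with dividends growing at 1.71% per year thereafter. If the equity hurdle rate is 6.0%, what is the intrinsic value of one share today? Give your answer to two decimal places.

Deferred-dividend DDM. At t=2 the remaining stream is a growing perpetuity with first payment D_3 = 2.76.
V_2 = D_3/(r−g) = 2.76/(0.06−0.0171) = 64.3357
P₀ = V_2/(1+r)^2 = 64.3357/(1+0.06)^2 = 57.2585

C$57.26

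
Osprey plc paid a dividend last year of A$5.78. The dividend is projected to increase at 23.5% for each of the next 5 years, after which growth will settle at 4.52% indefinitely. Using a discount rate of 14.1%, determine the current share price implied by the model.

Two-stage DDM. Project D₁…D_5 at 0.235, terminal growth 0.0452, discount at r = 0.141.
D_1 = 7.1383
D_2 = 8.8158
D_3 = 10.8875
D_4 = 13.4461
D_5 = 16.6059
Terminal value at t=5: TV = D_6/(r−g) = 17.3565/(0.141−0.0452) = 181.1743
P₀ = 7.1383/(1+0.141)^1 + 8.8158/(1+0.141)^2 + 10.8875/(1+0.141)^3 + 13.4461/(1+0.141)^4 + 16.6059/(1+0.141)^5 + 181.1743/(1+0.141)^5 = 130.5620

A$130.56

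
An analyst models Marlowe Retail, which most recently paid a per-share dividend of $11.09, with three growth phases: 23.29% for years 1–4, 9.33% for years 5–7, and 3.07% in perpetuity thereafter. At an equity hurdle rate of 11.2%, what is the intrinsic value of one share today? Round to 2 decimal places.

$308.32

Three-stage DDM. Project D₁…D_7; terminal Gordon value at t=7 with g = 0.0307; discount at r = 0.112.
D_1 = 13.6729
D_2 = 16.8573
D_3 = 20.7833
D_4 = 25.6238
D_5 = 28.0145
D_6 = 30.6282
D_7 = 33.4858
TV_7 = 34.5138/(0.112−0.0307) = 424.5245
P₀ = Σ Dₜ/(1+r)ᵗ + TV_7/(1+r)^7 = 308.3186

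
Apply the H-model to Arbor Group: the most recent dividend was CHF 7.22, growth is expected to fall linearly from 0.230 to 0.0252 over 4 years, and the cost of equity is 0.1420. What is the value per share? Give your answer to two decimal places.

CHF 88.69

H-model: P₀ = D₀[(1+g_L) + H(g_S−g_L)]/(r−g_L), with H = 4/2 = 2.
P₀ = 7.22 × [(1+0.0252) + 2×(0.23−0.0252)] / (0.142−0.0252)
   = 7.22 × 1.4348 / 0.1168 = 88.6923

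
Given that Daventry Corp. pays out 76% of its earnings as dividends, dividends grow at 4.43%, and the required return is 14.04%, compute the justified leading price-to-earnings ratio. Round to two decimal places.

7.91

Justified leading P/E = b/(r−g) = 0.76/(0.1404−0.0443) = 7.9084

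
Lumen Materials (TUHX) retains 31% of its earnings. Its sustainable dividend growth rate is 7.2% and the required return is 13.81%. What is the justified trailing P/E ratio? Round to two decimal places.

Payout ratio b = 1 − 0.31 = 0.69.
Justified trailing P/E = b(1+g)/(r−g) = 0.69×(1+0.072)/(0.1381−0.072) = 11.1903

11.19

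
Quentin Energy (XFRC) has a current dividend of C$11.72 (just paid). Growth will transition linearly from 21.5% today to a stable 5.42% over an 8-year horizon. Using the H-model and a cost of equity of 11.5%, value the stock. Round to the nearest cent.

C$327.20

H-model: P₀ = D₀[(1+g_L) + H(g_S−g_L)]/(r−g_L), with H = 8/2 = 4.
P₀ = 11.72 × [(1+0.0542) + 4×(0.215−0.0542)] / (0.115−0.0542)
   = 11.72 × 1.6974 / 0.0608 = 327.1962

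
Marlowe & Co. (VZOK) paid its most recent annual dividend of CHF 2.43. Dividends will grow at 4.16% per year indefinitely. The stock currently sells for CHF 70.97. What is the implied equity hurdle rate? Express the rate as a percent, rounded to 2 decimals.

Rearranging the constant-growth DDM: r = D₁/P₀ + g.
D₁ = 2.43 × (1 + 0.0416) = 2.5311.
r = 2.5311 / 70.97 + 0.0416 = 0.03566 + 0.0416 = 0.07726

7.73%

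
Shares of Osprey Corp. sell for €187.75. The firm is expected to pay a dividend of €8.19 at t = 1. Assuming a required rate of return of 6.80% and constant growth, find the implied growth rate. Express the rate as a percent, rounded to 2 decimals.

2.44%

From P₀ = D₁/(r − g), the implied growth is g = r − D₁/P₀.
g = 0.068 − 8.19/187.75 = 0.068 − 0.04362 = 0.02438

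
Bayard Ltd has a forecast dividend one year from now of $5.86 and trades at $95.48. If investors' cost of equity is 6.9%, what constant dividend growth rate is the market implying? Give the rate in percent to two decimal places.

From P₀ = D₁/(r − g), the implied growth is g = r − D₁/P₀.
g = 0.069 − 5.86/95.48 = 0.069 − 0.06137 = 0.00763

0.76%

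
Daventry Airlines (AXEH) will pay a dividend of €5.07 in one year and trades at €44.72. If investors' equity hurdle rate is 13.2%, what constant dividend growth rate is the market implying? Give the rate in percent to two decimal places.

1.86%

From P₀ = D₁/(r − g), the implied growth is g = r − D₁/P₀.
g = 0.132 − 5.07/44.72 = 0.132 − 0.11337 = 0.01863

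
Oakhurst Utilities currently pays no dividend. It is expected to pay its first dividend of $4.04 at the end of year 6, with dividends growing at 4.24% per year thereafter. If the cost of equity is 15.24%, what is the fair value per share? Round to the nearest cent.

Deferred-dividend DDM. At t=5 the remaining stream is a growing perpetuity with first payment D_6 = 4.04.
V_5 = D_6/(r−g) = 4.04/(0.1524−0.0424) = 36.7273
P₀ = V_5/(1+r)^5 = 36.7273/(1+0.1524)^5 = 18.0706

$18.07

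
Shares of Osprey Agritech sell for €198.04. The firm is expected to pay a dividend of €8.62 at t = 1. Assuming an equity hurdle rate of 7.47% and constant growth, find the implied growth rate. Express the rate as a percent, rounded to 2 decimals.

3.12%

From P₀ = D₁/(r − g), the implied growth is g = r − D₁/P₀.
g = 0.0747 − 8.62/198.04 = 0.0747 − 0.04353 = 0.03117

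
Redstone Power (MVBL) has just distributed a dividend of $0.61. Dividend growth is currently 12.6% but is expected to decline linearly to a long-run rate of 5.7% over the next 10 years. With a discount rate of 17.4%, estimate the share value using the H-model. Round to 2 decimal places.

H-model: P₀ = D₀[(1+g_L) + H(g_S−g_L)]/(r−g_L), with H = 10/2 = 5.
P₀ = 0.61 × [(1+0.057) + 5×(0.126−0.057)] / (0.174−0.057)
   = 0.61 × 1.4020 / 0.117 = 7.3096

$7.31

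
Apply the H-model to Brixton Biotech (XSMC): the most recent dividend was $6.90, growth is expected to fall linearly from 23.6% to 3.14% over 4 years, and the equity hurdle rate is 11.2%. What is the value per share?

$123.33

H-model: P₀ = D₀[(1+g_L) + H(g_S−g_L)]/(r−g_L), with H = 4/2 = 2.
P₀ = 6.90 × [(1+0.0314) + 2×(0.236−0.0314)] / (0.112−0.0314)
   = 6.90 × 1.4406 / 0.0806 = 123.3268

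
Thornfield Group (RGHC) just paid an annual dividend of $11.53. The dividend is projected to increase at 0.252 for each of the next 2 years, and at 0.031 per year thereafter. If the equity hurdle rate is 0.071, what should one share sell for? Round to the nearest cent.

Two-stage DDM. Project D₁…D_2 at 0.252, terminal growth 0.031, discount at r = 0.071.
D_1 = 14.4356
D_2 = 18.0733
Terminal value at t=2: TV = D_3/(r−g) = 18.6336/(0.071−0.031) = 465.8399
P₀ = 14.4356/(1+0.071)^1 + 18.0733/(1+0.071)^2 + 465.8399/(1+0.071)^2 = 435.3582

$435.36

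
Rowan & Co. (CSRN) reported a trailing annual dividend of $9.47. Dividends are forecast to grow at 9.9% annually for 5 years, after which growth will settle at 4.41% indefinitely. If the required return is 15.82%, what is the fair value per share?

$107.23

Two-stage DDM. Project D₁…D_5 at 0.099, terminal growth 0.0441, discount at r = 0.1582.
D_1 = 10.4075
D_2 = 11.4379
D_3 = 12.5702
D_4 = 13.8147
D_5 = 15.1823
Terminal value at t=5: TV = D_6/(r−g) = 15.8519/(0.1582−0.0441) = 138.9296
P₀ = 10.4075/(1+0.1582)^1 + 11.4379/(1+0.1582)^2 + 12.5702/(1+0.1582)^3 + 13.8147/(1+0.1582)^4 + 15.1823/(1+0.1582)^5 + 138.9296/(1+0.1582)^5 = 107.2273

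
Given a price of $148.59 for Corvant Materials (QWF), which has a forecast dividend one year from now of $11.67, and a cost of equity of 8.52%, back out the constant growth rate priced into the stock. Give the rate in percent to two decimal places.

From P₀ = D₁/(r − g), the implied growth is g = r − D₁/P₀.
g = 0.0852 − 11.67/148.59 = 0.0852 − 0.07854 = 0.00666

0.67%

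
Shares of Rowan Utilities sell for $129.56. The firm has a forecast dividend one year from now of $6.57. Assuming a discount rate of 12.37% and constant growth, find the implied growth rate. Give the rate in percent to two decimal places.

7.30%

From P₀ = D₁/(r − g), the implied growth is g = r − D₁/P₀.
g = 0.1237 − 6.57/129.56 = 0.1237 − 0.05071 = 0.07299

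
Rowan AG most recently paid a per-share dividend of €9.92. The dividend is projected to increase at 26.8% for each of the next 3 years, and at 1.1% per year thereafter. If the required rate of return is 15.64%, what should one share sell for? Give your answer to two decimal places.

€126.82

Two-stage DDM. Project D₁…D_3 at 0.268, terminal growth 0.011, discount at r = 0.1564.
D_1 = 12.5786
D_2 = 15.9496
D_3 = 20.2241
Terminal value at t=3: TV = D_4/(r−g) = 20.4466/(0.1564−0.011) = 140.6229
P₀ = 12.5786/(1+0.1564)^1 + 15.9496/(1+0.1564)^2 + 20.2241/(1+0.1564)^3 + 140.6229/(1+0.1564)^3 = 126.8177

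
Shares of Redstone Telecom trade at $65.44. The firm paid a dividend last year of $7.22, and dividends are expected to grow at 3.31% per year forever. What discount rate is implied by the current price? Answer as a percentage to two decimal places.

Rearranging the constant-growth DDM: r = D₁/P₀ + g.
D₁ = 7.22 × (1 + 0.0331) = 7.4590.
r = 7.4590 / 65.44 + 0.0331 = 0.11398 + 0.0331 = 0.14708

14.71%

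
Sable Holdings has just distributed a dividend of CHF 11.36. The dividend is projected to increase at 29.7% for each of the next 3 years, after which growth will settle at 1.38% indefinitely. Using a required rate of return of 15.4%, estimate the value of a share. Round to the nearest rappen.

Two-stage DDM. Project D₁…D_3 at 0.297, terminal growth 0.0138, discount at r = 0.154.
D_1 = 14.7339
D_2 = 19.1099
D_3 = 24.7855
Terminal value at t=3: TV = D_4/(r−g) = 25.1276/(0.154−0.0138) = 179.2266
P₀ = 14.7339/(1+0.154)^1 + 19.1099/(1+0.154)^2 + 24.7855/(1+0.154)^3 + 179.2266/(1+0.154)^3 = 159.8688

CHF 159.87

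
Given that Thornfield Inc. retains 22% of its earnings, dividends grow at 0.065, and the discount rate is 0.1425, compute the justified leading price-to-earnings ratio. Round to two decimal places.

10.06

Payout ratio b = 1 − 0.22 = 0.78.
Justified leading P/E = b/(r−g) = 0.78/(0.1425−0.065) = 10.0645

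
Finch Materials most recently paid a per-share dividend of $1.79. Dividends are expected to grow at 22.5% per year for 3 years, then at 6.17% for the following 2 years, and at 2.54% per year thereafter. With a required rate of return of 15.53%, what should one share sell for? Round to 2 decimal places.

$24.03

Three-stage DDM. Project D₁…D_5; terminal Gordon value at t=5 with g = 0.0254; discount at r = 0.1553.
D_1 = 2.1928
D_2 = 2.6861
D_3 = 3.2905
D_4 = 3.4935
D_5 = 3.7091
TV_5 = 3.8033/(0.1553−0.0254) = 29.2785
P₀ = Σ Dₜ/(1+r)ᵗ + TV_5/(1+r)^5 = 24.0333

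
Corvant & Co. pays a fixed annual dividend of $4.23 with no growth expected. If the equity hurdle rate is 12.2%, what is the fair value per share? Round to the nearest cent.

$34.67

Zero-growth DDM (perpetuity): P₀ = D/r = 4.23 / 0.122 = 34.6721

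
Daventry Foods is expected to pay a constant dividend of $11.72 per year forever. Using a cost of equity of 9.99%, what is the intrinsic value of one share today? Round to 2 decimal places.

Zero-growth DDM (perpetuity): P₀ = D/r = 11.72 / 0.0999 = 117.3173

$117.32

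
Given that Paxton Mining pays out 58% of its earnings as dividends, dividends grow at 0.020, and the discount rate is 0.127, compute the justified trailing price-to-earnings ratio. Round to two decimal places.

5.53

Justified trailing P/E = b(1+g)/(r−g) = 0.58×(1+0.02)/(0.127−0.02) = 5.5290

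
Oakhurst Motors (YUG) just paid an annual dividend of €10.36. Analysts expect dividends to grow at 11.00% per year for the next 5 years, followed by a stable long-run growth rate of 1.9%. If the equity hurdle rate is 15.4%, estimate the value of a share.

€110.55

Two-stage DDM. Project D₁…D_5 at 0.11, terminal growth 0.019, discount at r = 0.154.
D_1 = 11.4996
D_2 = 12.7646
D_3 = 14.1687
D_4 = 15.7272
D_5 = 17.4572
Terminal value at t=5: TV = D_6/(r−g) = 17.7889/(0.154−0.019) = 131.7696
P₀ = 11.4996/(1+0.154)^1 + 12.7646/(1+0.154)^2 + 14.1687/(1+0.154)^3 + 15.7272/(1+0.154)^4 + 17.4572/(1+0.154)^5 + 131.7696/(1+0.154)^5 = 110.5528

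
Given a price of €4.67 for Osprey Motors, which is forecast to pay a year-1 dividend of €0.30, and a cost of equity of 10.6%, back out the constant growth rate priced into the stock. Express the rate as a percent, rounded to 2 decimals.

4.18%

From P₀ = D₁/(r − g), the implied growth is g = r − D₁/P₀.
g = 0.106 − 0.30/4.67 = 0.106 − 0.06424 = 0.04176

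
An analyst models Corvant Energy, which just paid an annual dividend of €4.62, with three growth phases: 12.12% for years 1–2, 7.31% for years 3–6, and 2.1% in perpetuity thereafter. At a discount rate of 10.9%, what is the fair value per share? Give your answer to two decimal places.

€74.83

Three-stage DDM. Project D₁…D_6; terminal Gordon value at t=6 with g = 0.021; discount at r = 0.109.
D_1 = 5.1799
D_2 = 5.8078
D_3 = 6.2323
D_4 = 6.6879
D_5 = 7.1768
D_6 = 7.7014
TV_6 = 7.8631/(0.109−0.021) = 89.3536
P₀ = Σ Dₜ/(1+r)ᵗ + TV_6/(1+r)^6 = 74.8330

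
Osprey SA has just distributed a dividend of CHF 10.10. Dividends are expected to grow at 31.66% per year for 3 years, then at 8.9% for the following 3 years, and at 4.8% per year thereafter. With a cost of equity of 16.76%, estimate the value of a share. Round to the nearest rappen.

Three-stage DDM. Project D₁…D_6; terminal Gordon value at t=6 with g = 0.048; discount at r = 0.1676.
D_1 = 13.2977
D_2 = 17.5077
D_3 = 23.0506
D_4 = 25.1021
D_5 = 27.3362
D_6 = 29.7692
TV_6 = 31.1981/(0.1676−0.048) = 260.8535
P₀ = Σ Dₜ/(1+r)ᵗ + TV_6/(1+r)^6 = 179.5159

CHF 179.52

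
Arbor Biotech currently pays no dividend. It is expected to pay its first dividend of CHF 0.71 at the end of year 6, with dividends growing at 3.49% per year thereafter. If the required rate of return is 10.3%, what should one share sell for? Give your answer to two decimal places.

CHF 6.39

Deferred-dividend DDM. At t=5 the remaining stream is a growing perpetuity with first payment D_6 = 0.71.
V_5 = D_6/(r−g) = 0.71/(0.103−0.0349) = 10.4258
P₀ = V_5/(1+r)^5 = 10.4258/(1+0.103)^5 = 6.3861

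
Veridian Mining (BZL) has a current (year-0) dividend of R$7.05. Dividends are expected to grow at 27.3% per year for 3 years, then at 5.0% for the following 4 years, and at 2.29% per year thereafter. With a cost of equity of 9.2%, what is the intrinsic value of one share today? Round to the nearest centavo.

Three-stage DDM. Project D₁…D_7; terminal Gordon value at t=7 with g = 0.0229; discount at r = 0.092.
D_1 = 8.9747
D_2 = 11.4247
D_3 = 14.5437
D_4 = 15.2709
D_5 = 16.0344
D_6 = 16.8361
D_7 = 17.6779
TV_7 = 18.0828/(0.092−0.0229) = 261.6897
P₀ = Σ Dₜ/(1+r)ᵗ + TV_7/(1+r)^7 = 210.8377

R$210.84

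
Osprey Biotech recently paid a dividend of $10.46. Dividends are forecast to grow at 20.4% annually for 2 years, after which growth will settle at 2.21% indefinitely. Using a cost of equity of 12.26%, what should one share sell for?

Two-stage DDM. Project D₁…D_2 at 0.204, terminal growth 0.0221, discount at r = 0.1226.
D_1 = 12.5938
D_2 = 15.1630
Terminal value at t=2: TV = D_3/(r−g) = 15.4981/(0.1226−0.0221) = 154.2098
P₀ = 12.5938/(1+0.1226)^1 + 15.1630/(1+0.1226)^2 + 154.2098/(1+0.1226)^2 = 145.6167

$145.62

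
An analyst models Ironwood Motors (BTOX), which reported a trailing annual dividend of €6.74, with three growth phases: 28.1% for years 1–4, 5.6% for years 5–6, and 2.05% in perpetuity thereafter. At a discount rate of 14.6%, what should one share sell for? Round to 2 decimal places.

Three-stage DDM. Project D₁…D_6; terminal Gordon value at t=6 with g = 0.0205; discount at r = 0.146.
D_1 = 8.6339
D_2 = 11.0601
D_3 = 14.1680
D_4 = 18.1492
D_5 = 19.1655
D_6 = 20.2388
TV_6 = 20.6537/(0.146−0.0205) = 164.5711
P₀ = Σ Dₜ/(1+r)ᵗ + TV_6/(1+r)^6 = 127.1739

€127.17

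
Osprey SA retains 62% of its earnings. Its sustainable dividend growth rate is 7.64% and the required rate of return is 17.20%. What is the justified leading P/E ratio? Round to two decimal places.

3.97

Payout ratio b = 1 − 0.62 = 0.38.
Justified leading P/E = b/(r−g) = 0.38/(0.172−0.0764) = 3.9749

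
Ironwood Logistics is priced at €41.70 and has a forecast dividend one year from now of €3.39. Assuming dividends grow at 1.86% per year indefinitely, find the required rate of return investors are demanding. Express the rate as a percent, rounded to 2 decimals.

9.99%

Rearranging the constant-growth DDM: r = D₁/P₀ + g.
r = 3.3900 / 41.70 + 0.0186 = 0.08129 + 0.0186 = 0.09989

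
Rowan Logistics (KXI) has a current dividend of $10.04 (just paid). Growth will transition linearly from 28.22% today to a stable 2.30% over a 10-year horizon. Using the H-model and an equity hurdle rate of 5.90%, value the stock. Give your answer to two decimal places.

$646.74

H-model: P₀ = D₀[(1+g_L) + H(g_S−g_L)]/(r−g_L), with H = 10/2 = 5.
P₀ = 10.04 × [(1+0.023) + 5×(0.2822−0.023)] / (0.059−0.023)
   = 10.04 × 2.3190 / 0.036 = 646.7433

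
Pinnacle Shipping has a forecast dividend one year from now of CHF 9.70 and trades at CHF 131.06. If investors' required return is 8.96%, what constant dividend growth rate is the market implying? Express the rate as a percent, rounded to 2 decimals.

1.56%

From P₀ = D₁/(r − g), the implied growth is g = r − D₁/P₀.
g = 0.0896 − 9.70/131.06 = 0.0896 − 0.07401 = 0.01559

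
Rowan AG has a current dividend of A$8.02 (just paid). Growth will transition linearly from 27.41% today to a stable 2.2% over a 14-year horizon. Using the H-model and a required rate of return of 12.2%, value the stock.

A$223.49

H-model: P₀ = D₀[(1+g_L) + H(g_S−g_L)]/(r−g_L), with H = 14/2 = 7.
P₀ = 8.02 × [(1+0.022) + 7×(0.2741−0.022)] / (0.122−0.022)
   = 8.02 × 2.7867 / 0.1 = 223.4933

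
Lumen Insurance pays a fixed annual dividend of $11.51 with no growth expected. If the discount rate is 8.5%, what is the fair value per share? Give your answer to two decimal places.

$135.41

Zero-growth DDM (perpetuity): P₀ = D/r = 11.51 / 0.085 = 135.4118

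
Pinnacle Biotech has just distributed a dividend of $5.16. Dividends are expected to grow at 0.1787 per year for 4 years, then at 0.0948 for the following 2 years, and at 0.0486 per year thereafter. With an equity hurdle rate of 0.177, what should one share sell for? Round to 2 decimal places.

Three-stage DDM. Project D₁…D_6; terminal Gordon value at t=6 with g = 0.0486; discount at r = 0.177.
D_1 = 6.0821
D_2 = 7.1690
D_3 = 8.4501
D_4 = 9.9601
D_5 = 10.9043
D_6 = 11.9380
TV_6 = 12.5182/(0.177−0.0486) = 97.4939
P₀ = Σ Dₜ/(1+r)ᵗ + TV_6/(1+r)^6 = 66.7030

$66.70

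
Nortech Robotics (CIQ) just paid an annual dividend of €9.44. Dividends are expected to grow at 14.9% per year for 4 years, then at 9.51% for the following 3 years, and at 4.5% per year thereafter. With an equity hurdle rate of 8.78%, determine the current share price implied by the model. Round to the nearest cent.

Three-stage DDM. Project D₁…D_7; terminal Gordon value at t=7 with g = 0.045; discount at r = 0.0878.
D_1 = 10.8466
D_2 = 12.4627
D_3 = 14.3196
D_4 = 16.4533
D_5 = 18.0180
D_6 = 19.7315
D_7 = 21.6079
TV_7 = 22.5803/(0.0878−0.045) = 527.5771
P₀ = Σ Dₜ/(1+r)ᵗ + TV_7/(1+r)^7 = 371.8184

€371.82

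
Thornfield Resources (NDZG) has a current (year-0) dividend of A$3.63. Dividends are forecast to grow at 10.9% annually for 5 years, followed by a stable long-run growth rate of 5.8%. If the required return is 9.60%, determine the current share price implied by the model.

Two-stage DDM. Project D₁…D_5 at 0.109, terminal growth 0.058, discount at r = 0.096.
D_1 = 4.0257
D_2 = 4.4645
D_3 = 4.9511
D_4 = 5.4908
D_5 = 6.0893
Terminal value at t=5: TV = D_6/(r−g) = 6.4424/(0.096−0.058) = 169.5378
P₀ = 4.0257/(1+0.096)^1 + 4.4645/(1+0.096)^2 + 4.9511/(1+0.096)^3 + 5.4908/(1+0.096)^4 + 6.0893/(1+0.096)^5 + 169.5378/(1+0.096)^5 = 126.0108

A$126.01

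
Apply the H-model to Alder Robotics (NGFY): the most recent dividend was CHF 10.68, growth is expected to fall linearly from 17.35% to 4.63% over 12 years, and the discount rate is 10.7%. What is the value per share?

H-model: P₀ = D₀[(1+g_L) + H(g_S−g_L)]/(r−g_L), with H = 12/2 = 6.
P₀ = 10.68 × [(1+0.0463) + 6×(0.1735−0.0463)] / (0.107−0.0463)
   = 10.68 × 1.8095 / 0.0607 = 318.3766

CHF 318.38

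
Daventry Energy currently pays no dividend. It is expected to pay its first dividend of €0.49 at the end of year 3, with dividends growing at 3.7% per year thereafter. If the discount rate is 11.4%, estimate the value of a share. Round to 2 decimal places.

€5.13

Deferred-dividend DDM. At t=2 the remaining stream is a growing perpetuity with first payment D_3 = 0.49.
V_2 = D_3/(r−g) = 0.49/(0.114−0.037) = 6.3636
P₀ = V_2/(1+r)^2 = 6.3636/(1+0.114)^2 = 5.1278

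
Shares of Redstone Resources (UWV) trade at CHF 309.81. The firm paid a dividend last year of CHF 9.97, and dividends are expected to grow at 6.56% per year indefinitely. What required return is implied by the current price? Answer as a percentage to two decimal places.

9.99%

Rearranging the constant-growth DDM: r = D₁/P₀ + g.
D₁ = 9.97 × (1 + 0.0656) = 10.6240.
r = 10.6240 / 309.81 + 0.0656 = 0.03429 + 0.0656 = 0.09989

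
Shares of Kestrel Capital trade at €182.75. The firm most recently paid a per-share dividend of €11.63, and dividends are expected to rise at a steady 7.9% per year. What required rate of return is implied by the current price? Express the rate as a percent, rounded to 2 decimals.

14.77%

Rearranging the constant-growth DDM: r = D₁/P₀ + g.
D₁ = 11.63 × (1 + 0.079) = 12.5488.
r = 12.5488 / 182.75 + 0.079 = 0.06867 + 0.079 = 0.14767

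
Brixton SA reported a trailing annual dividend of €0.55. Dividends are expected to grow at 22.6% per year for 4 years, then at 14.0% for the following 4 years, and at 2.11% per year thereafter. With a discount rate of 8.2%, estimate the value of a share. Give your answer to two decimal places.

€25.91

Three-stage DDM. Project D₁…D_8; terminal Gordon value at t=8 with g = 0.0211; discount at r = 0.082.
D_1 = 0.6743
D_2 = 0.8267
D_3 = 1.0135
D_4 = 1.2426
D_5 = 1.4165
D_6 = 1.6149
D_7 = 1.8409
D_8 = 2.0987
TV_8 = 2.1430/(0.082−0.0211) = 35.1880
P₀ = Σ Dₜ/(1+r)ᵗ + TV_8/(1+r)^8 = 25.9069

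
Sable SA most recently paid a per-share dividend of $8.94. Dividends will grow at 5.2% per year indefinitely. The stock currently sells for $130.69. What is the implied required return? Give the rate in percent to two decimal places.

12.40%

Rearranging the constant-growth DDM: r = D₁/P₀ + g.
D₁ = 8.94 × (1 + 0.052) = 9.4049.
r = 9.4049 / 130.69 + 0.052 = 0.07196 + 0.052 = 0.12396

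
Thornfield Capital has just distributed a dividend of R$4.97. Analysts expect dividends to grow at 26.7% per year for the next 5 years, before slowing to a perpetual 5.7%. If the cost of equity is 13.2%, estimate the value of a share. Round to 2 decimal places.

Two-stage DDM. Project D₁…D_5 at 0.267, terminal growth 0.057, discount at r = 0.132.
D_1 = 6.2970
D_2 = 7.9783
D_3 = 10.1085
D_4 = 12.8075
D_5 = 16.2270
Terminal value at t=5: TV = D_6/(r−g) = 17.1520/(0.132−0.057) = 228.6932
P₀ = 6.2970/(1+0.132)^1 + 7.9783/(1+0.132)^2 + 10.1085/(1+0.132)^3 + 12.8075/(1+0.132)^4 + 16.2270/(1+0.132)^5 + 228.6932/(1+0.132)^5 = 158.3198

R$158.32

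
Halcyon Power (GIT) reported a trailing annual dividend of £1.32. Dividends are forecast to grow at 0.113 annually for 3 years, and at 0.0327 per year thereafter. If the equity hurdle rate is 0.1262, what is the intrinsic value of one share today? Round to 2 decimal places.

Two-stage DDM. Project D₁…D_3 at 0.113, terminal growth 0.0327, discount at r = 0.1262.
D_1 = 1.4692
D_2 = 1.6352
D_3 = 1.8199
Terminal value at t=3: TV = D_4/(r−g) = 1.8795/(0.1262−0.0327) = 20.1012
P₀ = 1.4692/(1+0.1262)^1 + 1.6352/(1+0.1262)^2 + 1.8199/(1+0.1262)^3 + 20.1012/(1+0.1262)^3 = 17.9405

£17.94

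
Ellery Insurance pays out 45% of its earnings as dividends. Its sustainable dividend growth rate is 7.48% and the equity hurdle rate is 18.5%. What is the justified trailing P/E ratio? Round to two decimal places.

Justified trailing P/E = b(1+g)/(r−g) = 0.45×(1+0.0748)/(0.185−0.0748) = 4.3889

4.39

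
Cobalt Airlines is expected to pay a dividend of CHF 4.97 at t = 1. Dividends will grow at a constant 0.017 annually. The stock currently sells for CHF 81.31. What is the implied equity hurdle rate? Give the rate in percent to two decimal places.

Rearranging the constant-growth DDM: r = D₁/P₀ + g.
r = 4.9700 / 81.31 + 0.017 = 0.06112 + 0.017 = 0.07812

7.81%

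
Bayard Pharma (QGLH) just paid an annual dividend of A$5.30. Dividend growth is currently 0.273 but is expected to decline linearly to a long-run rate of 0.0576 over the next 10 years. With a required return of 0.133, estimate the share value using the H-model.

A$150.04

H-model: P₀ = D₀[(1+g_L) + H(g_S−g_L)]/(r−g_L), with H = 10/2 = 5.
P₀ = 5.30 × [(1+0.0576) + 5×(0.273−0.0576)] / (0.133−0.0576)
   = 5.30 × 2.1346 / 0.0754 = 150.0448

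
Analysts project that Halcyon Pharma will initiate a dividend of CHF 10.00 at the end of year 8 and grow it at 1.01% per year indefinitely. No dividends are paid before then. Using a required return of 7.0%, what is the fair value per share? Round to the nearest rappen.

Deferred-dividend DDM. At t=7 the remaining stream is a growing perpetuity with first payment D_8 = 10.00.
V_7 = D_8/(r−g) = 10.00/(0.07−0.0101) = 166.9449
P₀ = V_7/(1+r)^7 = 166.9449/(1+0.07)^7 = 103.9649

CHF 103.96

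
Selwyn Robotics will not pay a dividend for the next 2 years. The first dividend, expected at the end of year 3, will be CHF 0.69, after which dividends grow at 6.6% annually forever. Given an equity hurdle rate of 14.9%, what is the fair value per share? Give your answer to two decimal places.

Deferred-dividend DDM. At t=2 the remaining stream is a growing perpetuity with first payment D_3 = 0.69.
V_2 = D_3/(r−g) = 0.69/(0.149−0.066) = 8.3133
P₀ = V_2/(1+r)^2 = 8.3133/(1+0.149)^2 = 6.2970

CHF 6.30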